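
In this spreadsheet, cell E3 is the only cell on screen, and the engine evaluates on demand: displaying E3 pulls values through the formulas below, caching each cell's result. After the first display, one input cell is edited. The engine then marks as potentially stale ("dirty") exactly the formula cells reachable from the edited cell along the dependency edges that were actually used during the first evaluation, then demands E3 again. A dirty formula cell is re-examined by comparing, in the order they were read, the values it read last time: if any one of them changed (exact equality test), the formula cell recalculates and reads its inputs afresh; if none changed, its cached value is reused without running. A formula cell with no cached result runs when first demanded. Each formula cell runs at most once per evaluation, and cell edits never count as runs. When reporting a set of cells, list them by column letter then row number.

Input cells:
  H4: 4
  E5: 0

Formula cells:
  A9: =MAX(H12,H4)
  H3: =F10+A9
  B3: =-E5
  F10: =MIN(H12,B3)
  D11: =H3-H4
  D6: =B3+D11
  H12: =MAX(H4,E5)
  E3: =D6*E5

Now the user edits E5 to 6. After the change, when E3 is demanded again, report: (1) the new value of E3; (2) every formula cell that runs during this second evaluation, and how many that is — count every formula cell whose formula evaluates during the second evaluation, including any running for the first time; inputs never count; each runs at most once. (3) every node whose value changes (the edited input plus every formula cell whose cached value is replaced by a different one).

E3 now evaluates to -60.
Run set: A9, B3, D6, D11, E3, F10, H3, H12 (8 run).
Changed values: A9, B3, D6, D11, E3, E5, F10, H3, H12.

Initial pass — values computed on the first demand:
  B3 = -(0) = 0
  H12 = MAX(4, 0) = 4
  A9 = MAX(4, 4) = 4
  F10 = MIN(4, 0) = 0
  H3 = 0 + 4 = 4
  D11 = 4 - 4 = 0
  D6 = 0 + 0 = 0
  E3 = 0 * 0 = 0

Second demand — change propagation:
  B3: re-runs because E5 0->6; new result -6.
  H12: re-runs because E5 0->6; new result 6.
  A9: re-runs because H12 4->6; new result 6.
  F10: re-runs because H12 4->6; B3 0->-6; new result -6.
  H3: re-runs because F10 0->-6; A9 4->6; new result 0.
  D11: re-runs because H3 4->0; new result -4.
  D6: re-runs because B3 0->-6; D11 0->-4; new result -10.
  E3: re-runs because D6 0->-10; E5 0->6; new result -60.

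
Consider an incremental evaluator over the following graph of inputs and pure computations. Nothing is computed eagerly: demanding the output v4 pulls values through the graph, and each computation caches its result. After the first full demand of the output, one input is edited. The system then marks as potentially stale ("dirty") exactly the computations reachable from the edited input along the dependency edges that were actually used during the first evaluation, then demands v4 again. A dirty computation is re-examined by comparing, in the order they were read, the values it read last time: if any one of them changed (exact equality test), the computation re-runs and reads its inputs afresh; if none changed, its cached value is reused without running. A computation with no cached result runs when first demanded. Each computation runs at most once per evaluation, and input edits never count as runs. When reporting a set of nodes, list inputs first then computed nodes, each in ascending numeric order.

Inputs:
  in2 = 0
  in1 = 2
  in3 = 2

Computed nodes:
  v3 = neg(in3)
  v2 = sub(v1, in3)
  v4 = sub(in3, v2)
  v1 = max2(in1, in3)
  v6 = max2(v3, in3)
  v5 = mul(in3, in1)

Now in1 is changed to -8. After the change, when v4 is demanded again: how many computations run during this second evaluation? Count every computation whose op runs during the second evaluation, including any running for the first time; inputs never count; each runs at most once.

Run set: v1 (1 run).
The important point: v1 recomputes to an identical value, and the output ends up unchanged.

Initial pass — values computed on the first demand:
  v1 = max2(2, 2) = 2
  v2 = sub(2, 2) = 0
  v4 = sub(2, 0) = 2

Second demand — change propagation:
  v1: re-runs because in1 2->-8; new result 2 (unchanged).
  v2: re-examined; everything it read last time is the same (v1 unchanged, in3 unchanged) — cache 0 kept, no run.
  v4: re-examined; everything it read last time is the same (in3 unchanged, v2 unchanged) — cache 2 kept, no run.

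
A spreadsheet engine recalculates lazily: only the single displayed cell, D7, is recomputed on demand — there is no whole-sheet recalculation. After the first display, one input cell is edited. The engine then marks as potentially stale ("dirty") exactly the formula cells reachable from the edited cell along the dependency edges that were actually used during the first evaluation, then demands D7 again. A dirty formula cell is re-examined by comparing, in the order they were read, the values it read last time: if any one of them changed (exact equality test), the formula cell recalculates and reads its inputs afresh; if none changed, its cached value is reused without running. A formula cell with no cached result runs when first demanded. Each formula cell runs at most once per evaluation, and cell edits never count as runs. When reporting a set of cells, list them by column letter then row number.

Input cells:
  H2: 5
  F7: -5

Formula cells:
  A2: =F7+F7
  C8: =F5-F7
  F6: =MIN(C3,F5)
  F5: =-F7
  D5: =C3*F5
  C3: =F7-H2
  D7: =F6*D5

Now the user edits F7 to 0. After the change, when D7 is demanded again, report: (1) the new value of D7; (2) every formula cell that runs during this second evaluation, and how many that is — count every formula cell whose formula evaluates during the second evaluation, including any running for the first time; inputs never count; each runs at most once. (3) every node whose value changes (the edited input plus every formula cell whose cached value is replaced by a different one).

First evaluation (everything demanded from the output):
  C3 = -5 - 5 = -10
  F5 = -(-5) = 5
  D5 = -10 * 5 = -50
  F6 = MIN(-10, 5) = -10
  D7 = -10 * -50 = 500

Propagation after the edit:
  C3: runs — F7 -5->0; result -5.
  F5: runs — F7 -5->0; result 0.
  D5: runs — C3 -10->-5; F5 5->0; result 0.
  F6: runs — C3 -10->-5; F5 5->0; result -5.
  D7: runs — F6 -10->-5; D5 -50->0; result 0.

New value of D7: 0.
Formula cells that run: C3, D5, D7, F5, F6 — 5 in total.
Values that change: C3, D5, D7, F5, F6, F7.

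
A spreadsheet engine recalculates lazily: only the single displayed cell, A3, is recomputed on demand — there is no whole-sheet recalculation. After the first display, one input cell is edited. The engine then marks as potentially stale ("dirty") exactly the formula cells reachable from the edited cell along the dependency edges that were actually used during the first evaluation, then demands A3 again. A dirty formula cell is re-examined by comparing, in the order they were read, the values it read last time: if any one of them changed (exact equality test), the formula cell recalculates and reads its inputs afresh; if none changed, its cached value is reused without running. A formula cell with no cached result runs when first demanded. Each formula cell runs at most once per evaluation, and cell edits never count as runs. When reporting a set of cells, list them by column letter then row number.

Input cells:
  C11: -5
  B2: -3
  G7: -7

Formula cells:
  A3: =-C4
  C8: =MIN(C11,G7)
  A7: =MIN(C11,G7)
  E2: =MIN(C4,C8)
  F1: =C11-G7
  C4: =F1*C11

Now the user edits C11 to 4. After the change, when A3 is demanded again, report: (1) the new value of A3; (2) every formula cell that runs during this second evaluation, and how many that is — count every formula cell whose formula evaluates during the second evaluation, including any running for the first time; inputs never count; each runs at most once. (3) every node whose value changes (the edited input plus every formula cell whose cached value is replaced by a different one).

New value of A3: -44.
Formula cells that run: A3, C4, F1 — 3 in total.
Values that change: A3, C4, C11, F1.

First evaluation (everything demanded from the output):
  F1 = -5 - -7 = 2
  C4 = 2 * -5 = -10
  A3 = -(-10) = 10

Propagation after the edit:
  F1: runs — C11 -5->4; result 11.
  C4: runs — F1 2->11; C11 -5->4; result 44.
  A3: runs — C4 -10->44; result -44.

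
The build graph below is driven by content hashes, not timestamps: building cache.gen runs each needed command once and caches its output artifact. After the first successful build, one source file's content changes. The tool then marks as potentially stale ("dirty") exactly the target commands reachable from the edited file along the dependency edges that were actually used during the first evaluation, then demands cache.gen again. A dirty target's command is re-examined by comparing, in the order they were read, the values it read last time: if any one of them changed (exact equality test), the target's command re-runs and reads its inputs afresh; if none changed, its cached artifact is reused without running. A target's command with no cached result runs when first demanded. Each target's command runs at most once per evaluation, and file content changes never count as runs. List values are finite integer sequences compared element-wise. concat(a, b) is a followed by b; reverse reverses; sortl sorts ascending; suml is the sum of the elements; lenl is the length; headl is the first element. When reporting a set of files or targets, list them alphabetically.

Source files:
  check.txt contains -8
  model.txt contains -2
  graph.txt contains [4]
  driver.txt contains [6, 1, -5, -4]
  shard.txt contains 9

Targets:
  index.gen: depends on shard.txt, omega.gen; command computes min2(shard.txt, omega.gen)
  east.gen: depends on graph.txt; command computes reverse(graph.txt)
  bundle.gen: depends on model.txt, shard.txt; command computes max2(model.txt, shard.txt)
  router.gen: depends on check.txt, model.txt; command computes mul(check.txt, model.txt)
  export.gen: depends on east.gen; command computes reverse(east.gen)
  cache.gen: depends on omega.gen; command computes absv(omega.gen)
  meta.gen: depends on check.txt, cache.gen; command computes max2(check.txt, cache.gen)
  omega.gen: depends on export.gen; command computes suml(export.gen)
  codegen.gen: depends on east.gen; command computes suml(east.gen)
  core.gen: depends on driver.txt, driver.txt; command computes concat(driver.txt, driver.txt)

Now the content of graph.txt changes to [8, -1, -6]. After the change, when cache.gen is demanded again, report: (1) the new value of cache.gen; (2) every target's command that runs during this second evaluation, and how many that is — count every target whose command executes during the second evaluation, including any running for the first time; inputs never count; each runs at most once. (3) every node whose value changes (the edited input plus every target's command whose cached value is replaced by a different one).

cache.gen now evaluates to 1.
Run set: cache.gen, east.gen, export.gen, omega.gen (4 run).
Changed values: cache.gen, east.gen, export.gen, graph.txt, omega.gen.

Initial pass — values computed on the first demand:
  east.gen = reverse([4]) = [4]
  export.gen = reverse([4]) = [4]
  omega.gen = suml([4]) = 4
  cache.gen = absv(4) = 4

Second demand — change propagation:
  east.gen: re-runs because graph.txt [4]->[8, -1, -6]; new result [-6, -1, 8].
  export.gen: re-runs because east.gen [4]->[-6, -1, 8]; new result [8, -1, -6].
  omega.gen: re-runs because export.gen [4]->[8, -1, -6]; new result 1.
  cache.gen: re-runs because omega.gen 4->1; new result 1.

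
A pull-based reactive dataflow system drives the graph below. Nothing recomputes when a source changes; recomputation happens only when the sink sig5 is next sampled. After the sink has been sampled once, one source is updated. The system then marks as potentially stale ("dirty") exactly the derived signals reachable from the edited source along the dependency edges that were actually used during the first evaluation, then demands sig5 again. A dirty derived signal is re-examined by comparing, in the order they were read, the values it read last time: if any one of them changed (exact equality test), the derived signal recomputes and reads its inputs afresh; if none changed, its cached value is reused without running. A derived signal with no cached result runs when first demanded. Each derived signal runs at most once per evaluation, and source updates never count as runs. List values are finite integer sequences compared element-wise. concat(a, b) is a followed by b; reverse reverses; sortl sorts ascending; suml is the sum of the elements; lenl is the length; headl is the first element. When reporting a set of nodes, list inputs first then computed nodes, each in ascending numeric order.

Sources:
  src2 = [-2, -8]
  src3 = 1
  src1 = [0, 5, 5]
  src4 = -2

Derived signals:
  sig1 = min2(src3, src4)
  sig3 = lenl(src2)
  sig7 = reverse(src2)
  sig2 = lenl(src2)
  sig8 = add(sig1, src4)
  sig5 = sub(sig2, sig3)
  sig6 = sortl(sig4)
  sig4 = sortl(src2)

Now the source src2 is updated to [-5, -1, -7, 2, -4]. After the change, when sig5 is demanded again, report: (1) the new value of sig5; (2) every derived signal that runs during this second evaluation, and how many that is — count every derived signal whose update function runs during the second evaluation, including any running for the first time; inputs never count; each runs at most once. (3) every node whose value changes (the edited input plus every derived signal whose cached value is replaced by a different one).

First evaluation (everything demanded from the output):
  sig2 = lenl([-2, -8]) = 2
  sig3 = lenl([-2, -8]) = 2
  sig5 = sub(2, 2) = 0

Propagation after the edit:
  sig2: runs — src2 [-2, -8]->[-5, -1, -7, 2, -4]; result 5.
  sig3: runs — src2 [-2, -8]->[-5, -1, -7, 2, -4]; result 5.
  sig5: runs — sig2 2->5; sig3 2->5; result 0 (same value as before).

New value of sig5: 0.
Derived signals that run: sig2, sig3, sig5 — 3 in total.
Values that change: src2, sig2, sig3.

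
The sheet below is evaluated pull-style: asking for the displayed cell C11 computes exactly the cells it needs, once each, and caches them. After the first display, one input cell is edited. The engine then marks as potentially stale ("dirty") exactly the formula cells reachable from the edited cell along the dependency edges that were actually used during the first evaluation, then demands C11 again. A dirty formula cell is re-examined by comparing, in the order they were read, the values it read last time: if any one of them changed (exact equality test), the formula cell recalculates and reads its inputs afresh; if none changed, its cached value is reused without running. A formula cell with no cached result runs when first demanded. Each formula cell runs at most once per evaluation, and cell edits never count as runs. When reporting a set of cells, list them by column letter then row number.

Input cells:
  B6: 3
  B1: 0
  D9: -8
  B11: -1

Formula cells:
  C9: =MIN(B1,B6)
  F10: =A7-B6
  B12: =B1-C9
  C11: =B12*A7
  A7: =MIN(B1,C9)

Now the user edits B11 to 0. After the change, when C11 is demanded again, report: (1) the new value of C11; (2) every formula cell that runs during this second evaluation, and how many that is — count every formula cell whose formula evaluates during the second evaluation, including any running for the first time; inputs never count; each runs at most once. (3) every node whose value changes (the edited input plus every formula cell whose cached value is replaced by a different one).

Demanding C11 again yields 0.
0 formula cells run: none.
The nodes whose values change: B11.
Note the shortcut — nothing in the graph depends on B11 at all, so no recomputation happens.

First demand of the output computes:
  C9 = MIN(0, 3) = 0
  A7 = MIN(0, 0) = 0
  B12 = 0 - 0 = 0
  C11 = 0 * 0 = 0

After the edit, cleaning proceeds:
  no node depends on B11 at all; the second demand re-runs nothing.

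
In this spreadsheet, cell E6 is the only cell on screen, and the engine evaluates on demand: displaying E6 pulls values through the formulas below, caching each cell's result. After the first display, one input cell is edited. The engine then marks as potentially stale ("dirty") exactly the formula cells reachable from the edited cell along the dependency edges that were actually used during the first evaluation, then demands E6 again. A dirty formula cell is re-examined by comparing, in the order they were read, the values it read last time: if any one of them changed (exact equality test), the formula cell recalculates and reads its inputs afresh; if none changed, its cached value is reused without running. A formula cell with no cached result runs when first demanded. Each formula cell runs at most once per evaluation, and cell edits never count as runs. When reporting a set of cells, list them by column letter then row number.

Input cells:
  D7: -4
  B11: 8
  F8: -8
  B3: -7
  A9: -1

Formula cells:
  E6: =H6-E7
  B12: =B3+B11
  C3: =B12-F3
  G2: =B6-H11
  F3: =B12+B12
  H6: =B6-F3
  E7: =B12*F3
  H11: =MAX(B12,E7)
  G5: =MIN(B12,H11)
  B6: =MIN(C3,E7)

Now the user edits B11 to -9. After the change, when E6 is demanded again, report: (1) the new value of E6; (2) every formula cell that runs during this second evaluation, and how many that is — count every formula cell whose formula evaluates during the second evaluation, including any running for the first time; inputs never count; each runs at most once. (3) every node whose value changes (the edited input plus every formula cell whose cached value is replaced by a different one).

Initial pass — values computed on the first demand:
  B12 = -7 + 8 = 1
  F3 = 1 + 1 = 2
  C3 = 1 - 2 = -1
  E7 = 1 * 2 = 2
  B6 = MIN(-1, 2) = -1
  H6 = -1 - 2 = -3
  E6 = -3 - 2 = -5

Second demand — change propagation:
  B12: re-runs because B11 8->-9; new result -16.
  F3: re-runs because B12 1->-16; B12 1->-16; new result -32.
  C3: re-runs because B12 1->-16; F3 2->-32; new result 16.
  E7: re-runs because B12 1->-16; F3 2->-32; new result 512.
  B6: re-runs because C3 -1->16; E7 2->512; new result 16.
  H6: re-runs because B6 -1->16; F3 2->-32; new result 48.
  E6: re-runs because H6 -3->48; E7 2->512; new result -464.

E6 now evaluates to -464.
Run set: B6, B12, C3, E6, E7, F3, H6 (7 run).
Changed values: B6, B11, B12, C3, E6, E7, F3, H6.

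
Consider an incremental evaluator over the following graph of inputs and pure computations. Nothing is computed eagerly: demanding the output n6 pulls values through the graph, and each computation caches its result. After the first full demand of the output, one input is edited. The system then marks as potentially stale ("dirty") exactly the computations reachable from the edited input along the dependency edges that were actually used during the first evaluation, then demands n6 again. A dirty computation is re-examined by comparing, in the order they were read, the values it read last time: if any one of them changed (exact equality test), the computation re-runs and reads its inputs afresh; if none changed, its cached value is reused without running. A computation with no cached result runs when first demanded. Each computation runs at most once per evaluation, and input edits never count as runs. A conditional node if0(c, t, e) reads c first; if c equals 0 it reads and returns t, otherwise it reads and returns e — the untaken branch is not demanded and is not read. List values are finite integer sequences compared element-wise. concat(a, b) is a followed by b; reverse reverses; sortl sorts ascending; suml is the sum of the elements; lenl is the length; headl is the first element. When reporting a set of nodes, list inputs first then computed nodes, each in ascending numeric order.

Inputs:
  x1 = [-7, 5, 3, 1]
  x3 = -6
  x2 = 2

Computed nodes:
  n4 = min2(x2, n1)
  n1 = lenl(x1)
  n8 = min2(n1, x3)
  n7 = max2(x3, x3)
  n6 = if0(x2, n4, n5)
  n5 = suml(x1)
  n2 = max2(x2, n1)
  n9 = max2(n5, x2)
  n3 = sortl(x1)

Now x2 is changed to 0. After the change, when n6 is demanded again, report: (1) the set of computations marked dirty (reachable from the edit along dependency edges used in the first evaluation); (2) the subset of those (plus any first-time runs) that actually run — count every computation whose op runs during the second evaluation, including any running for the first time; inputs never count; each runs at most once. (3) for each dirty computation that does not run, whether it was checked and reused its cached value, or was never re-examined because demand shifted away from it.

Initial pass — values computed on the first demand:
  n5 = suml([-7, 5, 3, 1]) = 2
  n6 = if0(x2=2 -> else branch n5) = 2

Second demand — change propagation:
  n1: newly demanded (no cache) — executes and yields 4.
  n4: newly demanded (no cache) — executes and yields 0.
  n6: re-runs because x2 2->0; new result 0.

The important point: the flipped condition pulls in fresh nodes; n1, n4 run for the first time.

Dirty set: n6.
Run set: n1, n4, n6 (3 run).
All dirty computations ended up running.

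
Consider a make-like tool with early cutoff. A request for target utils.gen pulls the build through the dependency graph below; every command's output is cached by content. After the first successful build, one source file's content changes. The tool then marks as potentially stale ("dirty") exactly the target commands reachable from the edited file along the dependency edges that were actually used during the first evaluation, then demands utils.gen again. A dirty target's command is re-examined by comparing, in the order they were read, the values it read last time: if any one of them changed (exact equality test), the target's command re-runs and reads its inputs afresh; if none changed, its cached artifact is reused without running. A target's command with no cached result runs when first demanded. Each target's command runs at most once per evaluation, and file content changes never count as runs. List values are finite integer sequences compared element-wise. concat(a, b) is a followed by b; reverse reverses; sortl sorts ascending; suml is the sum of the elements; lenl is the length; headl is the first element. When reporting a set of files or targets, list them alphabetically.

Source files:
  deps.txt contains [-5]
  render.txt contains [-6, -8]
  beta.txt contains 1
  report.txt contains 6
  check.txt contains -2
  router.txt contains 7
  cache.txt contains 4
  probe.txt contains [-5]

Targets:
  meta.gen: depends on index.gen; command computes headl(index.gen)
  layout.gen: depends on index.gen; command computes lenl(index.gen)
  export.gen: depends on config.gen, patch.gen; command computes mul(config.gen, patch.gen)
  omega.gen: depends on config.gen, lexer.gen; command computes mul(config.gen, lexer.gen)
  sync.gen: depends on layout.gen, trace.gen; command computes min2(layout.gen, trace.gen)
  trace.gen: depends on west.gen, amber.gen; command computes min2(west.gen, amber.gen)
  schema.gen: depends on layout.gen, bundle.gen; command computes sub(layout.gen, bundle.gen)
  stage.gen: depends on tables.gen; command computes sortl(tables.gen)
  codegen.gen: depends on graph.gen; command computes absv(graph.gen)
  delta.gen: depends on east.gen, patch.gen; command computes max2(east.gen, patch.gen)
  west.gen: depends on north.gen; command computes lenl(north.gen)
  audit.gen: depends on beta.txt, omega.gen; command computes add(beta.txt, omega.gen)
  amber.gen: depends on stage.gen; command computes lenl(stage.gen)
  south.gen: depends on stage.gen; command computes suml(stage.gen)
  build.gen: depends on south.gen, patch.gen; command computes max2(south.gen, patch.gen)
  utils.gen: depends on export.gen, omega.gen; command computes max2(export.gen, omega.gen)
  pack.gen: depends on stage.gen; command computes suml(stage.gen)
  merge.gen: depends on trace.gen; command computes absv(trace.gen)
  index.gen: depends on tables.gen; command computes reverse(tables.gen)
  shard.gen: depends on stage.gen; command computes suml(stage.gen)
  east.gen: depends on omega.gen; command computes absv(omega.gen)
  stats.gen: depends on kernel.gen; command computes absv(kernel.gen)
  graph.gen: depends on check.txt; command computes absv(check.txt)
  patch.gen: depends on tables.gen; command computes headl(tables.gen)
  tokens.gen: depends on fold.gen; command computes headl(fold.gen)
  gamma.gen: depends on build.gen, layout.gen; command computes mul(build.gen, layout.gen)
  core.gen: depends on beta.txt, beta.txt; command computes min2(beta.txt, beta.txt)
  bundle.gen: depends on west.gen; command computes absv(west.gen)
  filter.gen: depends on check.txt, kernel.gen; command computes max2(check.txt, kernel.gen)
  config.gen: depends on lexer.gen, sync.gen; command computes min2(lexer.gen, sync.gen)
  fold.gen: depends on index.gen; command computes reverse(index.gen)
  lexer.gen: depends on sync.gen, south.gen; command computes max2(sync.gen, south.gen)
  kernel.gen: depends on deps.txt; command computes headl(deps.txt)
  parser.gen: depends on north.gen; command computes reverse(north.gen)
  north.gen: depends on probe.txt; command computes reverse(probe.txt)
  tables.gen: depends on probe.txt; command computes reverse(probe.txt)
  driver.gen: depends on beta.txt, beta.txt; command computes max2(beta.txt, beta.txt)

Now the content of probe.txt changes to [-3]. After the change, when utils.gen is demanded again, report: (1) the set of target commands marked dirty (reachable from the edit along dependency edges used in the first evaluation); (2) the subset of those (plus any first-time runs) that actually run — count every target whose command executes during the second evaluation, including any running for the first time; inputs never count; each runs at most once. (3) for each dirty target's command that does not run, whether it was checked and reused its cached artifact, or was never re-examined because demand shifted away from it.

First demand of the output computes:
  north.gen = reverse([-5]) = [-5]
  tables.gen = reverse([-5]) = [-5]
  index.gen = reverse([-5]) = [-5]
  layout.gen = lenl([-5]) = 1
  patch.gen = headl([-5]) = -5
  stage.gen = sortl([-5]) = [-5]
  amber.gen = lenl([-5]) = 1
  south.gen = suml([-5]) = -5
  west.gen = lenl([-5]) = 1
  trace.gen = min2(1, 1) = 1
  sync.gen = min2(1, 1) = 1
  lexer.gen = max2(1, -5) = 1
  config.gen = min2(1, 1) = 1
  export.gen = mul(1, -5) = -5
  omega.gen = mul(1, 1) = 1
  utils.gen = max2(-5, 1) = 1

After the edit, cleaning proceeds:
  north.gen: a read changed (probe.txt [-5]->[-3]) — executes, giving [-3].
  tables.gen: a read changed (probe.txt [-5]->[-3]) — executes, giving [-3].
  index.gen: a read changed (tables.gen [-5]->[-3]) — executes, giving [-3].
  layout.gen: a read changed (index.gen [-5]->[-3]) — executes, giving 1 — identical to its old value.
  patch.gen: a read changed (tables.gen [-5]->[-3]) — executes, giving -3.
  stage.gen: a read changed (tables.gen [-5]->[-3]) — executes, giving [-3].
  amber.gen: a read changed (stage.gen [-5]->[-3]) — executes, giving 1 — identical to its old value.
  south.gen: a read changed (stage.gen [-5]->[-3]) — executes, giving -3.
  west.gen: a read changed (north.gen [-5]->[-3]) — executes, giving 1 — identical to its old value.
  trace.gen: dirty, but its reads are unchanged (west.gen unchanged, amber.gen unchanged); cached 1 stands.
  sync.gen: dirty, but its reads are unchanged (layout.gen unchanged, trace.gen unchanged); cached 1 stands.
  lexer.gen: a read changed (south.gen -5->-3) — executes, giving 1 — identical to its old value.
  config.gen: dirty, but its reads are unchanged (lexer.gen unchanged, sync.gen unchanged); cached 1 stands.
  export.gen: a read changed (patch.gen -5->-3) — executes, giving -3.
  omega.gen: dirty, but its reads are unchanged (config.gen unchanged, lexer.gen unchanged); cached 1 stands.
  utils.gen: a read changed (export.gen -5->-3) — executes, giving 1 — identical to its old value.

Note where the cutoff bites: trace.gen is checked, finds nothing changed, and keeps its cache.

The edit dirties: amber.gen, config.gen, export.gen, index.gen, layout.gen, lexer.gen, north.gen, omega.gen, patch.gen, south.gen, stage.gen, sync.gen, tables.gen, trace.gen, utils.gen, west.gen.
12 target commands run: amber.gen, export.gen, index.gen, layout.gen, lexer.gen, north.gen, patch.gen, south.gen, stage.gen, tables.gen, utils.gen, west.gen.
Cache hits after checking: config.gen, omega.gen, sync.gen, trace.gen.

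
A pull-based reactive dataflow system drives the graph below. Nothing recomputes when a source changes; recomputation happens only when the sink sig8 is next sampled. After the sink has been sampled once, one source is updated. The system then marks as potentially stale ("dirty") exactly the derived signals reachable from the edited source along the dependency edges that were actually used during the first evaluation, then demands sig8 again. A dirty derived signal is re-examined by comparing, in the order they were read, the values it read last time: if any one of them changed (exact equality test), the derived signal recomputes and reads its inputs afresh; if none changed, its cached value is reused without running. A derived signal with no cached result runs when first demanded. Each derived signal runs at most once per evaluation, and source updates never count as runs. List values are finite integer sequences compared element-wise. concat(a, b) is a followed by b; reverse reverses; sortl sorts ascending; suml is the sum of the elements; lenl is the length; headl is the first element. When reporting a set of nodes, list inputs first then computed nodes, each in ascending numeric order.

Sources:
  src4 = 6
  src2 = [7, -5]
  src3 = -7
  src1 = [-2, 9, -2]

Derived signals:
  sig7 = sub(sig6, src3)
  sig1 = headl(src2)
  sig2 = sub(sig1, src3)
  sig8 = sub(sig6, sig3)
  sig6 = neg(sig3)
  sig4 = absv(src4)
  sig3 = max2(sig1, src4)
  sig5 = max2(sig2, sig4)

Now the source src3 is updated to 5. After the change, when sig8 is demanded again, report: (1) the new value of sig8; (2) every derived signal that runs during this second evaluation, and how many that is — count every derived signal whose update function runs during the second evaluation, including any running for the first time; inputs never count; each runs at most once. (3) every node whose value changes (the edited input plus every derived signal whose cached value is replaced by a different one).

First evaluation (everything demanded from the output):
  sig1 = headl([7, -5]) = 7
  sig3 = max2(7, 6) = 7
  sig6 = neg(7) = -7
  sig8 = sub(-7, 7) = -14

Propagation after the edit:
  src3 feeds no computation that the output demands — nothing is marked dirty and nothing runs.

Key observation: src3 is never demanded by the output, so the edit triggers no recomputation at all.

New value of sig8: -14.
Derived signals that run: none — 0 in total.
Values that change: src3.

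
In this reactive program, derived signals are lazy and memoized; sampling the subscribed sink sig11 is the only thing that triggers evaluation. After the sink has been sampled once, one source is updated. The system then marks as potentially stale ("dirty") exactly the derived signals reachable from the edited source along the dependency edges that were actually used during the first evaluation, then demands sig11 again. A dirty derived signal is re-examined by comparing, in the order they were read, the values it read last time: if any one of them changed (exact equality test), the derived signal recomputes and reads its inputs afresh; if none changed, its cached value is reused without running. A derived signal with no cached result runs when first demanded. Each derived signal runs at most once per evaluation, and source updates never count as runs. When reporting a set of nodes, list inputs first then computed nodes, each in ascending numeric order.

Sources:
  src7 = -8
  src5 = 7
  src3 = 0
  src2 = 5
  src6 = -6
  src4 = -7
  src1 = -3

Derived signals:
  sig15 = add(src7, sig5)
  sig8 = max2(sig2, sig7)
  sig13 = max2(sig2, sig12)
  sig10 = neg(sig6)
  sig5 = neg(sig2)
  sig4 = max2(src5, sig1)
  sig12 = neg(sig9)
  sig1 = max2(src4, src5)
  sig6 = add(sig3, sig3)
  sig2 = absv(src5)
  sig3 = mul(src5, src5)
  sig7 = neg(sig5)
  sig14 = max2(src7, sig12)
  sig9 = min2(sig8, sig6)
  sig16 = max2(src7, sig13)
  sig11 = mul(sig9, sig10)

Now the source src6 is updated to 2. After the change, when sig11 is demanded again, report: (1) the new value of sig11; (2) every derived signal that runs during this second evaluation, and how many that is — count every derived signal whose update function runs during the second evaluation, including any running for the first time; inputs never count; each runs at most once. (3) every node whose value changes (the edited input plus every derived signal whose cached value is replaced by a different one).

Demanding sig11 again yields -686.
0 derived signals run: none.
The nodes whose values change: src6.
Note the shortcut — nothing in the graph depends on src6 at all, so no recomputation happens.

First demand of the output computes:
  sig2 = absv(7) = 7
  sig3 = mul(7, 7) = 49
  sig5 = neg(7) = -7
  sig6 = add(49, 49) = 98
  sig7 = neg(-7) = 7
  sig8 = max2(7, 7) = 7
  sig9 = min2(7, 98) = 7
  sig10 = neg(98) = -98
  sig11 = mul(7, -98) = -686

After the edit, cleaning proceeds:
  no node depends on src6 at all; the second demand re-runs nothing.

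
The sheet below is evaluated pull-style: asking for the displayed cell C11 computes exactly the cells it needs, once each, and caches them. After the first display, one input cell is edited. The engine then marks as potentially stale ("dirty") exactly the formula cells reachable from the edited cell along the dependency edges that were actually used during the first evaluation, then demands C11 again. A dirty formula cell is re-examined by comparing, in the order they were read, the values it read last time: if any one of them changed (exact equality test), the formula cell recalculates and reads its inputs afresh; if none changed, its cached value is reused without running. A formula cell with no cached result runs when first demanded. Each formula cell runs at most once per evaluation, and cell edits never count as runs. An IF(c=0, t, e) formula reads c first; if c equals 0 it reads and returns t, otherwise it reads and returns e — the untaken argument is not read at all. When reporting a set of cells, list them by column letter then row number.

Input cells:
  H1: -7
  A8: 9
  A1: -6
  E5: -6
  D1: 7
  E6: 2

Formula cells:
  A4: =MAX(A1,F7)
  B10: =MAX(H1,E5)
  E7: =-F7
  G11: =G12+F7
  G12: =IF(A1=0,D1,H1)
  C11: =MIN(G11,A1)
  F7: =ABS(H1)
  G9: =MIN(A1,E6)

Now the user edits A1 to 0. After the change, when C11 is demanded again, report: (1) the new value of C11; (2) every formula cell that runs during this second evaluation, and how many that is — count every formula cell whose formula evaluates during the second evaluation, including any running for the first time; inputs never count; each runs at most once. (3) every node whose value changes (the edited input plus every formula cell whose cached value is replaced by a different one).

First demand of the output computes:
  F7 = ABS(-7) = 7
  G12 = IF(A1=0: A1=-6 -> else branch H1) = -7
  G11 = -7 + 7 = 0
  C11 = MIN(0, -6) = -6

After the edit, cleaning proceeds:
  G12: a read changed (A1 -6->0) — executes, giving 7.
  G11: a read changed (G12 -7->7) — executes, giving 14.
  C11: a read changed (G11 0->14; A1 -6->0) — executes, giving 0.

Demanding C11 again yields 0.
3 formula cells run: C11, G11, G12.
The nodes whose values change: A1, C11, G11, G12.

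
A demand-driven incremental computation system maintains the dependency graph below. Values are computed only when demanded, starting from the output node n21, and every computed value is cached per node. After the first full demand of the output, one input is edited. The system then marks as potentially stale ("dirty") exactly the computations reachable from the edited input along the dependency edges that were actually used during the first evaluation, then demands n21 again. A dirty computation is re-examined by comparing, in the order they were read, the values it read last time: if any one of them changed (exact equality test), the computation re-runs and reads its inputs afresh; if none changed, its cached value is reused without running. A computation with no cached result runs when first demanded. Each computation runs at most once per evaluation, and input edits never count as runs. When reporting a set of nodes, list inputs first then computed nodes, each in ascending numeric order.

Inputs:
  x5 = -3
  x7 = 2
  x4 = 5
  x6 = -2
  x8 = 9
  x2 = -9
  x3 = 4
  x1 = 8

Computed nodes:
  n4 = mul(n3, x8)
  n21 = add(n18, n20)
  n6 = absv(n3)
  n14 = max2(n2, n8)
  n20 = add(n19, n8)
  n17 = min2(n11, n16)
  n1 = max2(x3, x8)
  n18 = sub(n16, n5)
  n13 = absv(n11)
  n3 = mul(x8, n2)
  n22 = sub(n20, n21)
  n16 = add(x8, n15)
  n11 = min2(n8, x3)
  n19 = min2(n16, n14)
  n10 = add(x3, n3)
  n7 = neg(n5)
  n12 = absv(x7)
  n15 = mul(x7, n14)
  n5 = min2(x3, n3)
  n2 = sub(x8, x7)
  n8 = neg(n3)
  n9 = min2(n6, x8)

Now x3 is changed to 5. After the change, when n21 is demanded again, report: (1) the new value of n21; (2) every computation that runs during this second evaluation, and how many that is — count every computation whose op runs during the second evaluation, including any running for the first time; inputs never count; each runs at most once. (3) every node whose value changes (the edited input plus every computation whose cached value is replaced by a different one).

First evaluation (everything demanded from the output):
  n2 = sub(9, 2) = 7
  n3 = mul(9, 7) = 63
  n5 = min2(4, 63) = 4
  n8 = neg(63) = -63
  n14 = max2(7, -63) = 7
  n15 = mul(2, 7) = 14
  n16 = add(9, 14) = 23
  n18 = sub(23, 4) = 19
  n19 = min2(23, 7) = 7
  n20 = add(7, -63) = -56
  n21 = add(19, -56) = -37

Propagation after the edit:
  n5: runs — x3 4->5; result 5.
  n18: runs — n5 4->5; result 18.
  n21: runs — n18 19->18; result -38.

New value of n21: -38.
Computations that run: n5, n18, n21 — 3 in total.
Values that change: x3, n5, n18, n21.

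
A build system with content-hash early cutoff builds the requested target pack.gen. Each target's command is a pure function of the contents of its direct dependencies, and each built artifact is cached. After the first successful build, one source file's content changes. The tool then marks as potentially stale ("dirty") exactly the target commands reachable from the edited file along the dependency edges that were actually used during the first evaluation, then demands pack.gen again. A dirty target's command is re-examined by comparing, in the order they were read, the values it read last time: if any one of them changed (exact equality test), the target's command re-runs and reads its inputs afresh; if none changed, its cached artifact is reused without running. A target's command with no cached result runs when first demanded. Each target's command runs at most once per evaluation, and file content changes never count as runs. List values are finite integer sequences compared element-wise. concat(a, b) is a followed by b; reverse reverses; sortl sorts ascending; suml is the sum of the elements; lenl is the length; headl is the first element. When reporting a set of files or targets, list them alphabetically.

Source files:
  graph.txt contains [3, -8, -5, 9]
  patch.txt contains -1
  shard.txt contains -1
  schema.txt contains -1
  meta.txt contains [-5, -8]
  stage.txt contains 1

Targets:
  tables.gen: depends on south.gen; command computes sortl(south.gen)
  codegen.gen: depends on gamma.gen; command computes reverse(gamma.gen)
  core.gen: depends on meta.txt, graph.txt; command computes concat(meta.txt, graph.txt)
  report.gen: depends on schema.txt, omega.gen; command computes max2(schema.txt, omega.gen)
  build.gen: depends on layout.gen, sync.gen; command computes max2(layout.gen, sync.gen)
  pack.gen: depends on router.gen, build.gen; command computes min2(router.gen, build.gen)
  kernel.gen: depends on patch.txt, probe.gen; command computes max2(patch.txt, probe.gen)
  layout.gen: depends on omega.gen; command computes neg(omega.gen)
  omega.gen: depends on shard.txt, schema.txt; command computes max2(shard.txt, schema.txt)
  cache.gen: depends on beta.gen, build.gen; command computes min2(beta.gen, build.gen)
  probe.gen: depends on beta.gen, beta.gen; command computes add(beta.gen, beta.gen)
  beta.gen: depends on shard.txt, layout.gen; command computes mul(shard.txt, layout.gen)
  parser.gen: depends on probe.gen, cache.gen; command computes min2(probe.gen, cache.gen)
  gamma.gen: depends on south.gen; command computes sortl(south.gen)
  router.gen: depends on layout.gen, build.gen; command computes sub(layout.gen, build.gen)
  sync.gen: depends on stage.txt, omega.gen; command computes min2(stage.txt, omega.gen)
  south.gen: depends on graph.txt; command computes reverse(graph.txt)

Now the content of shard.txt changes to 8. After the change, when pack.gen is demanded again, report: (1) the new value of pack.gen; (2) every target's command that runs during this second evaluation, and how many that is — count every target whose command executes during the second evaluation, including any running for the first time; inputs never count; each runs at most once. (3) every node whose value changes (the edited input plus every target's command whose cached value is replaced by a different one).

First evaluation (everything demanded from the output):
  omega.gen = max2(-1, -1) = -1
  layout.gen = neg(-1) = 1
  sync.gen = min2(1, -1) = -1
  build.gen = max2(1, -1) = 1
  router.gen = sub(1, 1) = 0
  pack.gen = min2(0, 1) = 0

Propagation after the edit:
  omega.gen: runs — shard.txt -1->8; result 8.
  layout.gen: runs — omega.gen -1->8; result -8.
  sync.gen: runs — omega.gen -1->8; result 1.
  build.gen: runs — layout.gen 1->-8; sync.gen -1->1; result 1 (same value as before).
  router.gen: runs — layout.gen 1->-8; result -9.
  pack.gen: runs — router.gen 0->-9; result -9.

New value of pack.gen: -9.
Target commands that run: build.gen, layout.gen, omega.gen, pack.gen, router.gen, sync.gen — 6 in total.
Values that change: layout.gen, omega.gen, pack.gen, router.gen, shard.txt, sync.gen.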